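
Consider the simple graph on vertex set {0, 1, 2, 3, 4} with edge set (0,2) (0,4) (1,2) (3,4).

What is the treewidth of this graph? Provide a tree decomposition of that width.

Each bag holds 2 vertices, so the decomposition has width 1, which upper-bounds the treewidth. Since G has at least one edge (e.g. 0–2), it is not an edgeless graph, so tw(G) ≥ 1. Therefore the treewidth is 1.

Treewidth 1.
Bags: B1 = {0, 2}  B2 = {1, 2}  B3 = {0, 4}  B4 = {3, 4}
Tree: B1–B2, B1–B3, B3–B4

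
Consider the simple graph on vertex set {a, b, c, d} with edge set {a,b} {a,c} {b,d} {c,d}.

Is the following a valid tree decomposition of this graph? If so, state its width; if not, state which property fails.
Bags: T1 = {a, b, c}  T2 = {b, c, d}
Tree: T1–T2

Vertex coverage: the bags together contain {a, b, c, d}, the full vertex set. Edge coverage: each edge of G has both endpoints in at least one bag. Running intersection: for every vertex, the bags containing it form a connected subtree. All three properties hold, so this is a valid tree decomposition of width max|bag| − 1 = 2, and hence tw(G) ≤ 2.

Yes; width 2.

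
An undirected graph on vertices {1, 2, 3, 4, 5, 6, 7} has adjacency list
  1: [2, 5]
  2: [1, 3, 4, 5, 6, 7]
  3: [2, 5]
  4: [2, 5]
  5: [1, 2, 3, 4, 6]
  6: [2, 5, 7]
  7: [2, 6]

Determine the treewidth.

A width-2 tree decomposition is:
Bags: B1 = {2, 5, 6}  B2 = {2, 3, 5}  B3 = {1, 2, 5}  B4 = {2, 6, 7}  B5 = {2, 4, 5}
Tree: B1–B2, B2–B3, B1–B4, B1–B5
Every bag has size at most 3, so the width is 3 − 1 = 2 and tw(G) ≤ 2. For the lower bound, the 3 vertices {1, 2, 5} are pairwise adjacent, and any tree decomposition puts a clique entirely inside one bag — forcing width ≥ 2. Therefore the treewidth is 2.

2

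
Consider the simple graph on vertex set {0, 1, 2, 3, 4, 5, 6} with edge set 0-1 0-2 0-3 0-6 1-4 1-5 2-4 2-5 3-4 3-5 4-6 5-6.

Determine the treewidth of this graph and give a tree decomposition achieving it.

Every bag has size at most 4, so the width is 4 − 1 = 3 and tw(G) ≤ 3. For the lower bound: the 4 vertex sets {0,3}, {5,6}, {4}, {1} are disjoint, each induces a connected subgraph, and every pair is joined by at least one edge of G. Contracting each set to a single vertex therefore yields K_{4} as a minor, and since treewidth is minor-monotone, tw(G) ≥ tw(K_{4}) = 3. The upper and lower bounds meet at 3, so that is the treewidth.

Treewidth 3.
One such decomposition:
Bags: B1 = {0, 3, 4, 5}  B2 = {0, 4, 5, 6}  B3 = {0, 1, 4, 5}  B4 = {0, 2, 4, 5}
Tree: B1–B2, B2–B3, B3–B4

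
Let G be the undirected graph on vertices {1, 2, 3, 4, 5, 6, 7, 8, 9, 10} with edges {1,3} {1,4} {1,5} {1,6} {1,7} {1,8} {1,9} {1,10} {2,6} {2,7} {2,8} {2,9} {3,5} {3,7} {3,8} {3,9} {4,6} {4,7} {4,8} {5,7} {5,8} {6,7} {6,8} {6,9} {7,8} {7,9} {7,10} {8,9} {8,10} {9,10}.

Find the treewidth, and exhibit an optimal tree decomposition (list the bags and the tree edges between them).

The largest bag has 5 vertices, giving width 4; this decomposition certifies tw(G) ≤ 4. Conversely, {1, 7, 8, 9, 10} is a clique of size 5, and the vertices of any clique must share a bag in every tree decomposition; so some bag has ≥ 5 vertices and tw(G) ≥ 4. Hence tw(G) = 4 exactly.

Treewidth 4.
One optimal decomposition is:
Bags: B1 = {1, 3, 7, 8, 9}  B2 = {1, 7, 8, 9, 10}  B3 = {1, 6, 7, 8, 9}  B4 = {1, 4, 6, 7, 8}  B5 = {2, 6, 7, 8, 9}  B6 = {1, 3, 5, 7, 8}
Tree: B1–B2, B1–B3, B3–B4, B3–B5, B1–B6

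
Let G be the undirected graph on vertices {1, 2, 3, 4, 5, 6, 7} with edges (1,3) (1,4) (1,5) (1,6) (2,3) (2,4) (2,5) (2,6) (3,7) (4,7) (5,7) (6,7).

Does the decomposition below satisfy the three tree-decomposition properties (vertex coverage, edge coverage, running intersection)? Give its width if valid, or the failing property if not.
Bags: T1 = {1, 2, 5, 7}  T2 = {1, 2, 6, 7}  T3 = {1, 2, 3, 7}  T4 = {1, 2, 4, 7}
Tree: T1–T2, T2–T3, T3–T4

Every vertex of G appears in some bag (union = {1, 2, 3, 4, 5, 6, 7}); every edge is covered by a bag; and for each vertex v the set of bags containing v is connected in the bag tree. The decomposition is therefore valid. The largest bag has 4 vertices, so the width is 3.

Yes; width 3.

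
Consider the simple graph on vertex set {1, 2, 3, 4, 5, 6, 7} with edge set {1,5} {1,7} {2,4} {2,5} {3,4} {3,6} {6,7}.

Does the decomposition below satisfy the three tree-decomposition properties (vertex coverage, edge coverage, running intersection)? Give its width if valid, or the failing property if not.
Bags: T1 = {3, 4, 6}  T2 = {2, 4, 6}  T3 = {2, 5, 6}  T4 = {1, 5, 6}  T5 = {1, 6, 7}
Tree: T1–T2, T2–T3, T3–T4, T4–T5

Vertex coverage: the bags together contain {1, 2, 3, 4, 5, 6, 7}, the full vertex set. Edge coverage: each edge of G has both endpoints in at least one bag. Running intersection: for every vertex, the bags containing it form a connected subtree. All three properties hold, so this is a valid tree decomposition of width max|bag| − 1 = 2, and hence tw(G) ≤ 2.

Yes; width 2.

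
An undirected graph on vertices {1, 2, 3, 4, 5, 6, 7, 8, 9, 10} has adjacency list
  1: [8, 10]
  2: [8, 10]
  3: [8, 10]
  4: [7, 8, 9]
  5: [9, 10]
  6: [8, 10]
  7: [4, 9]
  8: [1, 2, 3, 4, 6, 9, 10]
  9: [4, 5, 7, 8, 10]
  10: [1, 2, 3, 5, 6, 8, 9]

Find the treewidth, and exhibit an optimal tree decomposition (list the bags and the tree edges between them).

Treewidth 2.
One optimal decomposition is:
Bags: B1 = {4, 8, 9}  B2 = {8, 9, 10}  B3 = {5, 9, 10}  B4 = {2, 8, 10}  B5 = {1, 8, 10}  B6 = {6, 8, 10}  B7 = {3, 8, 10}  B8 = {4, 7, 9}
Tree: B1–B2, B2–B3, B2–B4, B4–B5, B5–B6, B6–B7, B1–B8

The largest bag has 3 vertices, giving width 2; this decomposition certifies tw(G) ≤ 2. Conversely, {1, 8, 10} is a clique of size 3, and the vertices of any clique must share a bag in every tree decomposition; so some bag has ≥ 3 vertices and tw(G) ≥ 2. Hence tw(G) = 2 exactly.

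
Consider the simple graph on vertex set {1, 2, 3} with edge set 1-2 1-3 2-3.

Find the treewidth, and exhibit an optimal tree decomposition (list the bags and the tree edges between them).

With just one bag of size 3, the width is 3 − 1 = 2, so tw(G) ≤ 2. Conversely, {1, 2, 3} is a clique of size 3, and the vertices of any clique must share a bag in every tree decomposition; so some bag has ≥ 3 vertices and tw(G) ≥ 2. Hence tw(G) = 2 exactly.

Treewidth 2.
Bags: B1 = {1, 2, 3}
Tree: (single bag)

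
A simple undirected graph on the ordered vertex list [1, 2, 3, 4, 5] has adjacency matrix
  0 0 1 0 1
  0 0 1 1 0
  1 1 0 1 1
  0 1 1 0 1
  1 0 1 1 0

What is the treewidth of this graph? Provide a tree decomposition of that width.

Every bag has size at most 3, so the width is 3 − 1 = 2 and tw(G) ≤ 2. For the lower bound, the 3 vertices {1, 3, 5} are pairwise adjacent, and any tree decomposition puts a clique entirely inside one bag — forcing width ≥ 2. The upper and lower bounds meet at 2, so that is the treewidth.

Treewidth 2.
One optimal decomposition is:
Bags: B1 = {1, 3, 5}  B2 = {3, 4, 5}  B3 = {2, 3, 4}
Tree: B1–B2, B2–B3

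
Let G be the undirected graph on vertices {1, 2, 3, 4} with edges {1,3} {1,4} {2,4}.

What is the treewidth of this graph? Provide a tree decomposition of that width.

Treewidth 1.
One optimal decomposition is:
Bags: B1 = {2, 4}  B2 = {1, 4}  B3 = {1, 3}
Tree: B1–B2, B2–B3

Every bag has size at most 2, so the width is 2 − 1 = 1 and tw(G) ≤ 1. Since G has at least one edge (e.g. 2–4), it is not an edgeless graph, so tw(G) ≥ 1. The upper and lower bounds meet at 1, so that is the treewidth.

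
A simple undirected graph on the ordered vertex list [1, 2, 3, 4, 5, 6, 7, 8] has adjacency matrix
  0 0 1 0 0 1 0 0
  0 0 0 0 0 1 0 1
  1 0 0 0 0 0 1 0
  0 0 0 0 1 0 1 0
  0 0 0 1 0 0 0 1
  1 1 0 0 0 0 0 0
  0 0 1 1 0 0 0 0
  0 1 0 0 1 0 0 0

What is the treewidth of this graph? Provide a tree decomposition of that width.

Every bag has size at most 3, so the width is 3 − 1 = 2 and tw(G) ≤ 2. Since 1–6–2–8–5–4–7–3–1 is a cycle in G, G is not acyclic. Forests are exactly the graphs of treewidth ≤ 1, so tw(G) ≥ 2. Combining the bounds, tw(G) = 2.

Treewidth 2.
One such decomposition:
Bags: B1 = {1, 2, 6}  B2 = {1, 2, 8}  B3 = {1, 5, 8}  B4 = {1, 4, 5}  B5 = {1, 4, 7}  B6 = {1, 3, 7}
Tree: B1–B2, B2–B3, B3–B4, B4–B5, B5–B6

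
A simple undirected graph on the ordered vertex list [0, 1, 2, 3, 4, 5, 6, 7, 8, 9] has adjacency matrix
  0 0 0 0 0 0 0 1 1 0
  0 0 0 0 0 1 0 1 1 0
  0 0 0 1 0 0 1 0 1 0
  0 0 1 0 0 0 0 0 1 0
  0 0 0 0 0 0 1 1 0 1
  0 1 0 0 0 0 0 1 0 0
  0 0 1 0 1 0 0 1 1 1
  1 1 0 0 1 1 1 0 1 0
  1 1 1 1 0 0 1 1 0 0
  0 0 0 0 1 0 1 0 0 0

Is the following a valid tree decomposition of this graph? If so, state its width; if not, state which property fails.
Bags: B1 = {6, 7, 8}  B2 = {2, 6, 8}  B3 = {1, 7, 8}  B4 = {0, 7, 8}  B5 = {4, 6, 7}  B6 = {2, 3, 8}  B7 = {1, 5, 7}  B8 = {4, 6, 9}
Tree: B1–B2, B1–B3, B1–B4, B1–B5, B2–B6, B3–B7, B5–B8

Checking the three conditions: (i) the bags cover all of {0, 1, 2, 3, 4, 5, 6, 7, 8, 9}; (ii) for each edge, some bag contains both endpoints; (iii) the bags containing any fixed vertex form a subtree. All hold, so the decomposition is valid with width 3 − 1 = 2.

Yes; width 2.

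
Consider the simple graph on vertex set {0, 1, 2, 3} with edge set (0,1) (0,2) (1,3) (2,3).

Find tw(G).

2

A width-2 tree decomposition is:
Bags: B1 = {1, 2, 3}  B2 = {0, 1, 2}
Tree: B1–B2
Every bag has size at most 3, so the width is 3 − 1 = 2 and tw(G) ≤ 2. Since 2–3–1–0–2 is a cycle in G, G is not acyclic. Forests are exactly the graphs of treewidth ≤ 1, so tw(G) ≥ 2. Combining the bounds, tw(G) = 2.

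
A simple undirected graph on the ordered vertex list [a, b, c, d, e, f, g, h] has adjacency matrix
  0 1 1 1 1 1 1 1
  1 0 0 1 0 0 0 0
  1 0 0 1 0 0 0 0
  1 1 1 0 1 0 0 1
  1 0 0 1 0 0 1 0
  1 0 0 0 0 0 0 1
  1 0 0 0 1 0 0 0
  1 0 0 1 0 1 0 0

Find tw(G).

A width-2 tree decomposition is:
Bags: B1 = {a, c, d}  B2 = {a, d, h}  B3 = {a, d, e}  B4 = {a, f, h}  B5 = {a, b, d}  B6 = {a, e, g}
Tree: B1–B2, B2–B3, B2–B4, B1–B5, B3–B6
The largest bag has 3 vertices, giving width 2; this decomposition certifies tw(G) ≤ 2. Conversely, {a, d, e} is a clique of size 3, and the vertices of any clique must share a bag in every tree decomposition; so some bag has ≥ 3 vertices and tw(G) ≥ 2. The upper and lower bounds meet at 2, so that is the treewidth.

2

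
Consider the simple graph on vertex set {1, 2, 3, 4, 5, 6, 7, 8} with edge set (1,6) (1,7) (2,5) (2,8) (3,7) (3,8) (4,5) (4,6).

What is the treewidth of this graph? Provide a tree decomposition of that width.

Every bag has size at most 3, so the width is 3 − 1 = 2 and tw(G) ≤ 2. For the lower bound, G contains the cycle 1–7–3–8–2–5–4–6–1, so G is not a forest; only forests have treewidth ≤ 1, hence tw(G) ≥ 2. Combining the bounds, tw(G) = 2.

Treewidth 2.
One optimal decomposition is:
Bags: B1 = {1, 3, 7}  B2 = {1, 3, 8}  B3 = {1, 2, 8}  B4 = {1, 2, 5}  B5 = {1, 4, 5}  B6 = {1, 4, 6}
Tree: B1–B2, B2–B3, B3–B4, B4–B5, B5–B6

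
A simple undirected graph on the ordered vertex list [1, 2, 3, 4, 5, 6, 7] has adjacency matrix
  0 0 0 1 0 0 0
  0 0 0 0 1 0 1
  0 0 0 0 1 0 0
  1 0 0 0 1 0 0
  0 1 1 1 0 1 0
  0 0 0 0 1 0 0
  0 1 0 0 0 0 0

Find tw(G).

1

A width-1 tree decomposition is:
Bags: B1 = {1, 4}  B2 = {4, 5}  B3 = {2, 5}  B4 = {5, 6}  B5 = {2, 7}  B6 = {3, 5}
Tree: B1–B2, B2–B3, B2–B4, B3–B5, B4–B6
Each bag holds 2 vertices, so the decomposition has width 1, which upper-bounds the treewidth. G has an edge, so its treewidth is at least 1. Therefore the treewidth is 1.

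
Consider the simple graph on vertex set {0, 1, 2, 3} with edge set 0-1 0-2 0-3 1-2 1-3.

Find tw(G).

A width-2 tree decomposition is:
Bags: B1 = {0, 1, 3}  B2 = {0, 1, 2}
Tree: B1–B2
Every bag has size at most 3, so the width is 3 − 1 = 2 and tw(G) ≤ 2. For the lower bound, the 3 vertices {0, 1, 2} are pairwise adjacent, and any tree decomposition puts a clique entirely inside one bag — forcing width ≥ 2. Combining the bounds, tw(G) = 2.

2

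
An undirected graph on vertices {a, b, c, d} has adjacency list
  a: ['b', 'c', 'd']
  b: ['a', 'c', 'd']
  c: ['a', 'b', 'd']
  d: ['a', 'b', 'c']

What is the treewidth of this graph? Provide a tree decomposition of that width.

Treewidth 3.
One optimal decomposition is:
Bags: B1 = {a, b, c, d}
Tree: (single bag)

A single bag containing all 4 vertices is trivially a valid decomposition of width 3. For the lower bound, the 4 vertices {a, b, c, d} are pairwise adjacent, and any tree decomposition puts a clique entirely inside one bag — forcing width ≥ 3. Hence tw(G) = 3 exactly.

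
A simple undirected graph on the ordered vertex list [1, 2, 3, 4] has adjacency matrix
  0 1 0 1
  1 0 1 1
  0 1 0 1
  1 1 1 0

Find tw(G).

A width-2 tree decomposition is:
Bags: B1 = {2, 3, 4}  B2 = {1, 2, 4}
Tree: B1–B2
Every bag has size at most 3, so the width is 3 − 1 = 2 and tw(G) ≤ 2. For the lower bound, the 3 vertices {1, 2, 4} are pairwise adjacent, and any tree decomposition puts a clique entirely inside one bag — forcing width ≥ 2. Therefore the treewidth is 2.

2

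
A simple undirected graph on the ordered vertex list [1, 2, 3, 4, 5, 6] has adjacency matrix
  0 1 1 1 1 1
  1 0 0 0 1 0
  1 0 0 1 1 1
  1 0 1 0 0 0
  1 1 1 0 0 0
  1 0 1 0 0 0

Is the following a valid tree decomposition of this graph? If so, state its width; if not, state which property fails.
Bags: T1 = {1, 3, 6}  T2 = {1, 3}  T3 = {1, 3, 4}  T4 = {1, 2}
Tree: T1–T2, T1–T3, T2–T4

A tree decomposition must satisfy three properties: every vertex lies in some bag; for every edge, both endpoints lie together in some bag; and for every vertex, the bags containing it form a connected subtree. Here vertex 5 appears in no bag, so the decomposition is invalid.

No — vertex 5 appears in no bag.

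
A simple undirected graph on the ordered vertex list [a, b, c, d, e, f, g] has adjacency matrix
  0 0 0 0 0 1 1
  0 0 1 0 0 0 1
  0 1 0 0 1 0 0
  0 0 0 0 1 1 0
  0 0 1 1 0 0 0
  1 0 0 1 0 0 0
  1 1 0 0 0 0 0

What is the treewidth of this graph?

A width-2 tree decomposition is:
Bags: B1 = {d, e, f}  B2 = {c, e, f}  B3 = {b, c, f}  B4 = {b, f, g}  B5 = {a, f, g}
Tree: B1–B2, B2–B3, B3–B4, B4–B5
The largest bag has 3 vertices, giving width 2; this decomposition certifies tw(G) ≤ 2. The edges f–d–e–c–b–g–a–f form a cycle, so G is not a tree and its treewidth is at least 2. Therefore the treewidth is 2.

2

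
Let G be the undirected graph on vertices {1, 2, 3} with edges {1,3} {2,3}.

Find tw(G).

1

A width-1 tree decomposition is:
Bags: B1 = {1, 3}  B2 = {2, 3}
Tree: B1–B2
Every bag has size at most 2, so the width is 2 − 1 = 1 and tw(G) ≤ 1. G has an edge, so its treewidth is at least 1. Combining the bounds, tw(G) = 1.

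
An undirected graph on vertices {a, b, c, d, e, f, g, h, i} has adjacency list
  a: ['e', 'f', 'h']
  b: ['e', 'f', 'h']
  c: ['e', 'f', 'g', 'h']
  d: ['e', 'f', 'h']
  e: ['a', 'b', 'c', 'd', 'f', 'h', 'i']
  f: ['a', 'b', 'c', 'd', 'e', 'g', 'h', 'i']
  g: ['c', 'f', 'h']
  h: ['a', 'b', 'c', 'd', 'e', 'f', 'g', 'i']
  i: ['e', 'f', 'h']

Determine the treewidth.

A width-3 tree decomposition is:
Bags: B1 = {a, e, f, h}  B2 = {c, e, f, h}  B3 = {c, f, g, h}  B4 = {d, e, f, h}  B5 = {e, f, h, i}  B6 = {b, e, f, h}
Tree: B1–B2, B2–B3, B1–B4, B2–B5, B2–B6
Each bag holds 4 vertices, so the decomposition has width 3, which upper-bounds the treewidth. For the lower bound, the 4 vertices {c, f, g, h} are pairwise adjacent, and any tree decomposition puts a clique entirely inside one bag — forcing width ≥ 3. Combining the bounds, tw(G) = 3.

3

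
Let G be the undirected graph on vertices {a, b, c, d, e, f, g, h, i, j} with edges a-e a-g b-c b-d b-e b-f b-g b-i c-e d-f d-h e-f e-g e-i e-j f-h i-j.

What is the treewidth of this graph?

2

A width-2 tree decomposition is:
Bags: B1 = {b, e, g}  B2 = {b, e, i}  B3 = {a, e, g}  B4 = {b, e, f}  B5 = {b, d, f}  B6 = {e, i, j}  B7 = {b, c, e}  B8 = {d, f, h}
Tree: B1–B2, B1–B3, B1–B4, B4–B5, B2–B6, B2–B7, B5–B8
The largest bag has 3 vertices, giving width 2; this decomposition certifies tw(G) ≤ 2. On the other hand G contains the 3-clique {d, f, h}. A clique must lie in a single bag of any decomposition, so no decomposition can have width below 2. Hence tw(G) = 2 exactly.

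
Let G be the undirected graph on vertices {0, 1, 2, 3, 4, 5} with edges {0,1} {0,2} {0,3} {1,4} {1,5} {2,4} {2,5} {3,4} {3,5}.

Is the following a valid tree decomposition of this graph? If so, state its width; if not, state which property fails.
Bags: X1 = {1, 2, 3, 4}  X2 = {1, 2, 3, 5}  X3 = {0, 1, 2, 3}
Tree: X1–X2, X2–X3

Yes; width 3.

Every vertex of G appears in some bag (union = {0, 1, 2, 3, 4, 5}); every edge is covered by a bag; and for each vertex v the set of bags containing v is connected in the bag tree. The decomposition is therefore valid. The largest bag has 4 vertices, so the width is 3.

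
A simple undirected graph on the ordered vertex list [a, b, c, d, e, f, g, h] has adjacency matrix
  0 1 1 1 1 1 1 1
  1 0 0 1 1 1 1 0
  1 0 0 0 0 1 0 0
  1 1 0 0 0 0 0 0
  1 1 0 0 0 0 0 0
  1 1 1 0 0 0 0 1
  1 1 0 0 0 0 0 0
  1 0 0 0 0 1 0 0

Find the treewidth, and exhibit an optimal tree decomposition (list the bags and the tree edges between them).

Treewidth 2.
One such decomposition:
Bags: B1 = {a, f, h}  B2 = {a, b, f}  B3 = {a, b, e}  B4 = {a, b, g}  B5 = {a, b, d}  B6 = {a, c, f}
Tree: B1–B2, B2–B3, B3–B4, B3–B5, B1–B6

The largest bag has 3 vertices, giving width 2; this decomposition certifies tw(G) ≤ 2. On the other hand G contains the 3-clique {a, f, h}. A clique must lie in a single bag of any decomposition, so no decomposition can have width below 2. Therefore the treewidth is 2.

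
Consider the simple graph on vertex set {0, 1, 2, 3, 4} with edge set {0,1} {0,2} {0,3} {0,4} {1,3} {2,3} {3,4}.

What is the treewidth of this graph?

2

A width-2 tree decomposition is:
Bags: B1 = {0, 1, 3}  B2 = {0, 3, 4}  B3 = {0, 2, 3}
Tree: B1–B2, B2–B3
Each bag holds 3 vertices, so the decomposition has width 2, which upper-bounds the treewidth. For the lower bound, the 3 vertices {0, 1, 3} are pairwise adjacent, and any tree decomposition puts a clique entirely inside one bag — forcing width ≥ 2. Therefore the treewidth is 2.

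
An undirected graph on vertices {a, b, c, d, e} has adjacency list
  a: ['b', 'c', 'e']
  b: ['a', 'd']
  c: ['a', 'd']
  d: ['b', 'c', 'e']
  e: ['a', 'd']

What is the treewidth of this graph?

2

A width-2 tree decomposition is:
Bags: B1 = {a, d, e}  B2 = {a, b, d}  B3 = {a, c, d}
Tree: B1–B2, B2–B3
Every bag has size at most 3, so the width is 3 − 1 = 2 and tw(G) ≤ 2. For the lower bound, G contains the cycle e–d–b–a–e, so G is not a forest; only forests have treewidth ≤ 1, hence tw(G) ≥ 2. Hence tw(G) = 2 exactly.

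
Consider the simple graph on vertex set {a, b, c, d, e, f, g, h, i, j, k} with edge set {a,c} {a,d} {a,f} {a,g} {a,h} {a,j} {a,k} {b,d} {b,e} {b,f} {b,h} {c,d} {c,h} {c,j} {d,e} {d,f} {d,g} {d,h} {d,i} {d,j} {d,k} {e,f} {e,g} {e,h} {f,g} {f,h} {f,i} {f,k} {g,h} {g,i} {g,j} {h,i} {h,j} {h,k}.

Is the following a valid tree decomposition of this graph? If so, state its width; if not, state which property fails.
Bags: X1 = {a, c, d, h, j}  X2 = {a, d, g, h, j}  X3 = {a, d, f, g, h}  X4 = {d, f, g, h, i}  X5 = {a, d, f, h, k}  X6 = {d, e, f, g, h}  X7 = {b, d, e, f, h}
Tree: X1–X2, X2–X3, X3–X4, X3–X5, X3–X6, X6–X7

Yes; width 4.

Vertex coverage: the bags together contain {a, b, c, d, e, f, g, h, i, j, k}, the full vertex set. Edge coverage: each edge of G has both endpoints in at least one bag. Running intersection: for every vertex, the bags containing it form a connected subtree. All three properties hold, so this is a valid tree decomposition of width max|bag| − 1 = 4, and hence tw(G) ≤ 4.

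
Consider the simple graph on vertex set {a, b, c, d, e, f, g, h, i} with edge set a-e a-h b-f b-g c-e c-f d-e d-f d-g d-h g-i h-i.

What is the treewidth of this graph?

A width-3 tree decomposition is:
Bags: B1 = {a, c, e, f}  B2 = {a, d, e, f}  B3 = {a, d, f, h}  B4 = {b, d, f, h}  B5 = {b, d, g, h}  B6 = {b, g, h, i}
Tree: B1–B2, B2–B3, B3–B4, B4–B5, B5–B6
The largest bag has 4 vertices, giving width 3; this decomposition certifies tw(G) ≤ 3. For the lower bound: the 4 vertex sets {a,c,e}, {f}, {d}, {b,g,h,i} are disjoint, each induces a connected subgraph, and every pair is joined by at least one edge of G. Contracting each set to a single vertex therefore yields K_{4} as a minor, and since treewidth is minor-monotone, tw(G) ≥ tw(K_{4}) = 3. Combining the bounds, tw(G) = 3.

3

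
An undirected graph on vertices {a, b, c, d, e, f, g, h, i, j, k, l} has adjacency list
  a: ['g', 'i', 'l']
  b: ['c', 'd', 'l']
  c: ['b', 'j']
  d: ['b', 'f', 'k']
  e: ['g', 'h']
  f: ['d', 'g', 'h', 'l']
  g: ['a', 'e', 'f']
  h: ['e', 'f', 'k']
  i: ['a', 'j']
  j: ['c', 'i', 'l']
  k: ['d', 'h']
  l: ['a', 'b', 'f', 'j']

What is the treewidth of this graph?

A width-3 tree decomposition is:
Bags: B1 = {d, e, h, k}  B2 = {d, e, f, h}  B3 = {d, e, f, g}  B4 = {b, d, f, g}  B5 = {b, f, g, l}  B6 = {a, b, g, l}  B7 = {a, b, c, l}  B8 = {a, c, j, l}  B9 = {a, c, i, j}
Tree: B1–B2, B2–B3, B3–B4, B4–B5, B5–B6, B6–B7, B7–B8, B8–B9
The largest bag has 4 vertices, giving width 3; this decomposition certifies tw(G) ≤ 3. For the lower bound: the 4 vertex sets {e,h,k}, {d}, {f}, {a,b,g,l} are disjoint, each induces a connected subgraph, and every pair is joined by at least one edge of G. Contracting each set to a single vertex therefore yields K_{4} as a minor, and since treewidth is minor-monotone, tw(G) ≥ tw(K_{4}) = 3. Combining the bounds, tw(G) = 3.

3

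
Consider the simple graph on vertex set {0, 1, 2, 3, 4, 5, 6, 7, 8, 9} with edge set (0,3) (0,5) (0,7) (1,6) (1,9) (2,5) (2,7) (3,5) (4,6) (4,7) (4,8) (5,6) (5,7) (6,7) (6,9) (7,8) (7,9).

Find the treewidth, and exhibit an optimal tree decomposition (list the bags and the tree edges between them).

The largest bag has 3 vertices, giving width 2; this decomposition certifies tw(G) ≤ 2. On the other hand G contains the 3-clique {1, 6, 9}. A clique must lie in a single bag of any decomposition, so no decomposition can have width below 2. Hence tw(G) = 2 exactly.

Treewidth 2.
Bags: B1 = {5, 6, 7}  B2 = {4, 6, 7}  B3 = {0, 5, 7}  B4 = {6, 7, 9}  B5 = {4, 7, 8}  B6 = {2, 5, 7}  B7 = {1, 6, 9}  B8 = {0, 3, 5}
Tree: B1–B2, B1–B3, B2–B4, B2–B5, B3–B6, B4–B7, B3–B8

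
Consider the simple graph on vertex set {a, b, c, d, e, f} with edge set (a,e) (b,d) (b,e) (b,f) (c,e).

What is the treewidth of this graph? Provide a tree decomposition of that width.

Each bag holds 2 vertices, so the decomposition has width 1, which upper-bounds the treewidth. Since G has at least one edge (e.g. d–b), it is not an edgeless graph, so tw(G) ≥ 1. The upper and lower bounds meet at 1, so that is the treewidth.

Treewidth 1.
One such decomposition:
Bags: B1 = {b, d}  B2 = {b, e}  B3 = {b, f}  B4 = {a, e}  B5 = {c, e}
Tree: B1–B2, B2–B3, B2–B4, B4–B5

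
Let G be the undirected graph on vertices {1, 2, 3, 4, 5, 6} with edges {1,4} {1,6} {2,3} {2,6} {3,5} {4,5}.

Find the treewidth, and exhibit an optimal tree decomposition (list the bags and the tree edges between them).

Treewidth 2.
One such decomposition:
Bags: B1 = {2, 3, 6}  B2 = {1, 3, 6}  B3 = {1, 3, 4}  B4 = {3, 4, 5}
Tree: B1–B2, B2–B3, B3–B4

Each bag holds 3 vertices, so the decomposition has width 2, which upper-bounds the treewidth. The edges 3–2–6–1–4–5–3 form a cycle, so G is not a tree and its treewidth is at least 2. Therefore the treewidth is 2.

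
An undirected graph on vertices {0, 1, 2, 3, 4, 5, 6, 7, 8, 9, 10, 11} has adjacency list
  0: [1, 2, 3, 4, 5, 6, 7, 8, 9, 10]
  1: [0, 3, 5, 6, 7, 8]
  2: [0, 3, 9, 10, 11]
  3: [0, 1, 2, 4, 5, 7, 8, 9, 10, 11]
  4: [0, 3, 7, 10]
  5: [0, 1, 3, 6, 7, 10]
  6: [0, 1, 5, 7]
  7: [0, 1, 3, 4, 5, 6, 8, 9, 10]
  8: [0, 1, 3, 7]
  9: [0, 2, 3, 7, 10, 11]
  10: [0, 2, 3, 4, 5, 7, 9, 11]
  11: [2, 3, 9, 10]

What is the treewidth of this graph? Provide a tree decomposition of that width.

Treewidth 4.
Bags: B1 = {0, 1, 3, 5, 7}  B2 = {0, 3, 5, 7, 10}  B3 = {0, 1, 5, 6, 7}  B4 = {0, 1, 3, 7, 8}  B5 = {0, 3, 7, 9, 10}  B6 = {0, 3, 4, 7, 10}  B7 = {0, 2, 3, 9, 10}  B8 = {2, 3, 9, 10, 11}
Tree: B1–B2, B1–B3, B1–B4, B2–B5, B5–B6, B5–B7, B7–B8

The largest bag has 5 vertices, giving width 4; this decomposition certifies tw(G) ≤ 4. Conversely, {0, 2, 3, 9, 10} is a clique of size 5, and the vertices of any clique must share a bag in every tree decomposition; so some bag has ≥ 5 vertices and tw(G) ≥ 4. Therefore the treewidth is 4.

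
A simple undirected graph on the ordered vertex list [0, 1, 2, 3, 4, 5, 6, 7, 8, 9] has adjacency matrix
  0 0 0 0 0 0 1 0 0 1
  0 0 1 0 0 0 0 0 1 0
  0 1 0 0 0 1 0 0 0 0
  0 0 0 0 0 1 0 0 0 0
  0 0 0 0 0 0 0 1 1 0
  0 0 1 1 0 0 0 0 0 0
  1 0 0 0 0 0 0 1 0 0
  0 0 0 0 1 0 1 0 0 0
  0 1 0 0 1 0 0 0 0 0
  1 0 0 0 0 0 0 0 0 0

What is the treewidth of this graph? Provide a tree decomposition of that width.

Every bag has size at most 2, so the width is 2 − 1 = 1 and tw(G) ≤ 1. Since G has at least one edge (e.g. 3–5), it is not an edgeless graph, so tw(G) ≥ 1. Hence tw(G) = 1 exactly.

Treewidth 1.
Bags: B1 = {3, 5}  B2 = {2, 5}  B3 = {1, 2}  B4 = {1, 8}  B5 = {4, 8}  B6 = {4, 7}  B7 = {6, 7}  B8 = {0, 6}  B9 = {0, 9}
Tree: B1–B2, B2–B3, B3–B4, B4–B5, B5–B6, B6–B7, B7–B8, B8–B9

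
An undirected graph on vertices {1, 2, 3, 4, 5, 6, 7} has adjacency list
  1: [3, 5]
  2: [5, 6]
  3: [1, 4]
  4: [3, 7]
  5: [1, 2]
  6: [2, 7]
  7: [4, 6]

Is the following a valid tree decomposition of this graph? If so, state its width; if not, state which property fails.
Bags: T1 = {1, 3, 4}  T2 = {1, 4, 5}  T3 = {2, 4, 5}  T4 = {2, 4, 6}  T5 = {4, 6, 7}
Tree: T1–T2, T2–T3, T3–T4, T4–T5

Yes; width 2.

Vertex coverage: the bags together contain {1, 2, 3, 4, 5, 6, 7}, the full vertex set. Edge coverage: each edge of G has both endpoints in at least one bag. Running intersection: for every vertex, the bags containing it form a connected subtree. All three properties hold, so this is a valid tree decomposition of width max|bag| − 1 = 2, and hence tw(G) ≤ 2.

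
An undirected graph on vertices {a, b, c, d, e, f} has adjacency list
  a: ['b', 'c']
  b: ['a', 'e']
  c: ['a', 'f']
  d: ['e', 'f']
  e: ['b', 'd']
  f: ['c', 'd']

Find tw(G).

2

A width-2 tree decomposition is:
Bags: B1 = {d, e, f}  B2 = {b, e, f}  B3 = {a, b, f}  B4 = {a, c, f}
Tree: B1–B2, B2–B3, B3–B4
Every bag has size at most 3, so the width is 3 − 1 = 2 and tw(G) ≤ 2. The edges f–d–e–b–a–c–f form a cycle, so G is not a tree and its treewidth is at least 2. Therefore the treewidth is 2.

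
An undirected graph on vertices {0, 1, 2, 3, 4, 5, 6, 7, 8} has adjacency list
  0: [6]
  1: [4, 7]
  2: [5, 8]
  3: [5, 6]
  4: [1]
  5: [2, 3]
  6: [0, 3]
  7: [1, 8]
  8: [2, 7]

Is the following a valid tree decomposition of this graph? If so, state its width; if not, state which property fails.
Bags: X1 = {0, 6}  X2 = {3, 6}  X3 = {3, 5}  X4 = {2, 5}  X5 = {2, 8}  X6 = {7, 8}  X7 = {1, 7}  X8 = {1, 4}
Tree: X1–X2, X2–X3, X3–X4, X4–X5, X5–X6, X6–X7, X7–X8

Checking the three conditions: (i) the bags cover all of {0, 1, 2, 3, 4, 5, 6, 7, 8}; (ii) for each edge, some bag contains both endpoints; (iii) the bags containing any fixed vertex form a subtree. All hold, so the decomposition is valid with width 2 − 1 = 1.

Yes; width 1.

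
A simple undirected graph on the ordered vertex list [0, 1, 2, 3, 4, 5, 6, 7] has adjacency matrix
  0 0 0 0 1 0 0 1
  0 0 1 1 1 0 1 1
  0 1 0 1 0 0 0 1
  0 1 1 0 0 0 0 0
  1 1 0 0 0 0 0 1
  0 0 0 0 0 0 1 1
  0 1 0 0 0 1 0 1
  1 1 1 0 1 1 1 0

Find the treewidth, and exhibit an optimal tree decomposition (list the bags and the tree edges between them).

Treewidth 2.
One optimal decomposition is:
Bags: B1 = {1, 2, 7}  B2 = {1, 2, 3}  B3 = {1, 6, 7}  B4 = {5, 6, 7}  B5 = {1, 4, 7}  B6 = {0, 4, 7}
Tree: B1–B2, B1–B3, B3–B4, B1–B5, B5–B6

The largest bag has 3 vertices, giving width 2; this decomposition certifies tw(G) ≤ 2. On the other hand G contains the 3-clique {1, 2, 3}. A clique must lie in a single bag of any decomposition, so no decomposition can have width below 2. The upper and lower bounds meet at 2, so that is the treewidth.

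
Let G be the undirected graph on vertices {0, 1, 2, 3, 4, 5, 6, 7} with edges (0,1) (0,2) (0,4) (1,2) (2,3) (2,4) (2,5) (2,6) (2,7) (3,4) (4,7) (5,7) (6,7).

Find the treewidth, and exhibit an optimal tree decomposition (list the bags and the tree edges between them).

Treewidth 2.
Bags: B1 = {2, 3, 4}  B2 = {0, 2, 4}  B3 = {2, 4, 7}  B4 = {2, 6, 7}  B5 = {2, 5, 7}  B6 = {0, 1, 2}
Tree: B1–B2, B2–B3, B3–B4, B4–B5, B2–B6

The largest bag has 3 vertices, giving width 2; this decomposition certifies tw(G) ≤ 2. Conversely, {0, 1, 2} is a clique of size 3, and the vertices of any clique must share a bag in every tree decomposition; so some bag has ≥ 3 vertices and tw(G) ≥ 2. Therefore the treewidth is 2.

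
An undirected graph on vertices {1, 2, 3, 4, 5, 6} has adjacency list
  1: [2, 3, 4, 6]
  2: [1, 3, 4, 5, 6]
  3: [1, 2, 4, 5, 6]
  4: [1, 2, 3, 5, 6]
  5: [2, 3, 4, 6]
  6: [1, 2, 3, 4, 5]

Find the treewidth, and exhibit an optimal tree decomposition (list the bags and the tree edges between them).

Treewidth 4.
One such decomposition:
Bags: B1 = {2, 3, 4, 5, 6}  B2 = {1, 2, 3, 4, 6}
Tree: B1–B2

Every bag has size at most 5, so the width is 5 − 1 = 4 and tw(G) ≤ 4. On the other hand G contains the 5-clique {1, 2, 3, 4, 6}. A clique must lie in a single bag of any decomposition, so no decomposition can have width below 4. Therefore the treewidth is 4.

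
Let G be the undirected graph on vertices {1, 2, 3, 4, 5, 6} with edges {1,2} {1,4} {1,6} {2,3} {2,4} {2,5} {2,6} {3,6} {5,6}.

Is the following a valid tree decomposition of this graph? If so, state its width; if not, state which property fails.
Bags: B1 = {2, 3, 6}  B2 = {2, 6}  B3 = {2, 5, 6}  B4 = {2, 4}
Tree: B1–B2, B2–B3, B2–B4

A tree decomposition must satisfy three properties: every vertex lies in some bag; for every edge, both endpoints lie together in some bag; and for every vertex, the bags containing it form a connected subtree. Here vertex 1 appears in no bag, so the decomposition is invalid.

No — vertex 1 appears in no bag.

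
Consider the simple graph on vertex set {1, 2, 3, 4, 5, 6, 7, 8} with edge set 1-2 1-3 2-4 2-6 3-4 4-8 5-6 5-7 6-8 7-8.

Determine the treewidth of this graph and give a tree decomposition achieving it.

Treewidth 2.
One such decomposition:
Bags: B1 = {5, 7, 8}  B2 = {5, 6, 8}  B3 = {4, 6, 8}  B4 = {2, 4, 6}  B5 = {2, 3, 4}  B6 = {1, 2, 3}
Tree: B1–B2, B2–B3, B3–B4, B4–B5, B5–B6

Each bag holds 3 vertices, so the decomposition has width 2, which upper-bounds the treewidth. The edges 7–5–6–8–7 form a cycle, so G is not a tree and its treewidth is at least 2. Hence tw(G) = 2 exactly.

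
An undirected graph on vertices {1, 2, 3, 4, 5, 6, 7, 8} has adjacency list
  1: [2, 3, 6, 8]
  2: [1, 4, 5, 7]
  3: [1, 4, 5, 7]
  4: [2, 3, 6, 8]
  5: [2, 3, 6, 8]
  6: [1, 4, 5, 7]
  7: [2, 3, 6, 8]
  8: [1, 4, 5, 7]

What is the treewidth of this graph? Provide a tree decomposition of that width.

The largest bag has 5 vertices, giving width 4; this decomposition certifies tw(G) ≤ 4. For the lower bound: the 5 vertex sets {5,6}, {2,4}, {1,8}, {7}, {3} are disjoint, each induces a connected subgraph, and every pair is joined by at least one edge of G. Contracting each set to a single vertex therefore yields K_{5} as a minor, and since treewidth is minor-monotone, tw(G) ≥ tw(K_{5}) = 4. Combining the bounds, tw(G) = 4.

Treewidth 4.
One such decomposition:
Bags: B1 = {1, 4, 5, 6, 7}  B2 = {1, 2, 4, 5, 7}  B3 = {1, 4, 5, 7, 8}  B4 = {1, 3, 4, 5, 7}
Tree: B1–B2, B2–B3, B3–B4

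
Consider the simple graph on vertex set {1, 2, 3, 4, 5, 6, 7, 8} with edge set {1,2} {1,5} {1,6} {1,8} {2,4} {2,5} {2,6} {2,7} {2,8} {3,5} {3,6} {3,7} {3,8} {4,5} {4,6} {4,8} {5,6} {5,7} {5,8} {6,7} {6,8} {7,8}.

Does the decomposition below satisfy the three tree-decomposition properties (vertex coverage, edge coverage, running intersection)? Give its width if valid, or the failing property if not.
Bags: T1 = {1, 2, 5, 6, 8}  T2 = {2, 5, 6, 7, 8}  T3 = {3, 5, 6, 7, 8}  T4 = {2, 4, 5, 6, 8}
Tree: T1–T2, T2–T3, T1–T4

Vertex coverage: the bags together contain {1, 2, 3, 4, 5, 6, 7, 8}, the full vertex set. Edge coverage: each edge of G has both endpoints in at least one bag. Running intersection: for every vertex, the bags containing it form a connected subtree. All three properties hold, so this is a valid tree decomposition of width max|bag| − 1 = 4, and hence tw(G) ≤ 4.

Yes; width 4.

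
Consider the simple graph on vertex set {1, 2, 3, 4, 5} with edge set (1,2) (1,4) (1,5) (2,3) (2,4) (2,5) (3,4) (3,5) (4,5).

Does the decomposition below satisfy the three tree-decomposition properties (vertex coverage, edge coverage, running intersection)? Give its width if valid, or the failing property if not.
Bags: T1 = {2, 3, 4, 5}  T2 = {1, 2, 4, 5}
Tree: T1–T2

Every vertex of G appears in some bag (union = {1, 2, 3, 4, 5}); every edge is covered by a bag; and for each vertex v the set of bags containing v is connected in the bag tree. The decomposition is therefore valid. The largest bag has 4 vertices, so the width is 3.

Yes; width 3.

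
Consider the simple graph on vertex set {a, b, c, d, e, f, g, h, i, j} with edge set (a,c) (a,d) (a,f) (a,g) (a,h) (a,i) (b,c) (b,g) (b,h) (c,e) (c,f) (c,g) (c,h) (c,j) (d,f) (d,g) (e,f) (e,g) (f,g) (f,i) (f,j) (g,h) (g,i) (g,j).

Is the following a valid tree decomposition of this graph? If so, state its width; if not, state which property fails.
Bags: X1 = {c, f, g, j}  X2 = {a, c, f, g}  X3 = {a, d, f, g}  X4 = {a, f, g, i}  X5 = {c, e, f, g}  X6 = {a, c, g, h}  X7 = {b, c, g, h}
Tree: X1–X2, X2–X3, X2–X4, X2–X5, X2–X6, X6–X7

Every vertex of G appears in some bag (union = {a, b, c, d, e, f, g, h, i, j}); every edge is covered by a bag; and for each vertex v the set of bags containing v is connected in the bag tree. The decomposition is therefore valid. The largest bag has 4 vertices, so the width is 3.

Yes; width 3.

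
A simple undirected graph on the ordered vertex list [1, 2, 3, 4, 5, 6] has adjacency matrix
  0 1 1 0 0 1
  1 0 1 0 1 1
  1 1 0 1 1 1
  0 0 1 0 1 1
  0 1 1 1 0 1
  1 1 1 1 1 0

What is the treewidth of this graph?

A width-3 tree decomposition is:
Bags: B1 = {1, 2, 3, 6}  B2 = {2, 3, 5, 6}  B3 = {3, 4, 5, 6}
Tree: B1–B2, B2–B3
Every bag has size at most 4, so the width is 4 − 1 = 3 and tw(G) ≤ 3. On the other hand G contains the 4-clique {1, 2, 3, 6}. A clique must lie in a single bag of any decomposition, so no decomposition can have width below 3. Combining the bounds, tw(G) = 3.

3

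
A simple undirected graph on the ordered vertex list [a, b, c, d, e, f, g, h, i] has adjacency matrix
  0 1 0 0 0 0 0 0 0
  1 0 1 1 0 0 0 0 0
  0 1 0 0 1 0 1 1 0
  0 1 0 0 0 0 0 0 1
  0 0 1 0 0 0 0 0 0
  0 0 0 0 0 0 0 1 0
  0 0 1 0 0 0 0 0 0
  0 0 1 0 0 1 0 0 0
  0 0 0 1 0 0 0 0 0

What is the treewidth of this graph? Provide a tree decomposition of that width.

The largest bag has 2 vertices, giving width 1; this decomposition certifies tw(G) ≤ 1. Any graph with an edge has treewidth ≥ 1, and G has the edge b–d. Hence tw(G) = 1 exactly.

Treewidth 1.
One such decomposition:
Bags: B1 = {b, d}  B2 = {b, c}  B3 = {c, h}  B4 = {d, i}  B5 = {c, e}  B6 = {c, g}  B7 = {a, b}  B8 = {f, h}
Tree: B1–B2, B2–B3, B1–B4, B2–B5, B3–B6, B2–B7, B3–B8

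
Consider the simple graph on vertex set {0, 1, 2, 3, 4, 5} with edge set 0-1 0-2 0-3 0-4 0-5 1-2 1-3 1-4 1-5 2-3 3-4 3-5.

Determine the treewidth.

3

A width-3 tree decomposition is:
Bags: B1 = {0, 1, 3, 4}  B2 = {0, 1, 2, 3}  B3 = {0, 1, 3, 5}
Tree: B1–B2, B2–B3
Every bag has size at most 4, so the width is 4 − 1 = 3 and tw(G) ≤ 3. For the lower bound, the 4 vertices {0, 1, 2, 3} are pairwise adjacent, and any tree decomposition puts a clique entirely inside one bag — forcing width ≥ 3. Therefore the treewidth is 3.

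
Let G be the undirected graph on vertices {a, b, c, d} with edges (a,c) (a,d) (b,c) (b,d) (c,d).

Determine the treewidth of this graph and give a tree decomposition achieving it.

Each bag holds 3 vertices, so the decomposition has width 2, which upper-bounds the treewidth. Conversely, {a, c, d} is a clique of size 3, and the vertices of any clique must share a bag in every tree decomposition; so some bag has ≥ 3 vertices and tw(G) ≥ 2. Hence tw(G) = 2 exactly.

Treewidth 2.
One optimal decomposition is:
Bags: B1 = {a, c, d}  B2 = {b, c, d}
Tree: B1–B2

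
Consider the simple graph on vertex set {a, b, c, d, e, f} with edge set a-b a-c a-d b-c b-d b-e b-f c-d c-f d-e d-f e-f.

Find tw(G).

3

A width-3 tree decomposition is:
Bags: B1 = {a, b, c, d}  B2 = {b, c, d, f}  B3 = {b, d, e, f}
Tree: B1–B2, B2–B3
Each bag holds 4 vertices, so the decomposition has width 3, which upper-bounds the treewidth. On the other hand G contains the 4-clique {b, d, e, f}. A clique must lie in a single bag of any decomposition, so no decomposition can have width below 3. Hence tw(G) = 3 exactly.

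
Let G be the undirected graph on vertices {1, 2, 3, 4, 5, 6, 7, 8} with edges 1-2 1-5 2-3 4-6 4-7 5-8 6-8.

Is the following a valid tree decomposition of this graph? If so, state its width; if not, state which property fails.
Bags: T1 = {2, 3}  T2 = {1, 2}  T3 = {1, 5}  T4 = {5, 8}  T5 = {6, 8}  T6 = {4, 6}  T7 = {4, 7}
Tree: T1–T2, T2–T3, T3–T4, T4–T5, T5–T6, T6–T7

Checking the three conditions: (i) the bags cover all of {1, 2, 3, 4, 5, 6, 7, 8}; (ii) for each edge, some bag contains both endpoints; (iii) the bags containing any fixed vertex form a subtree. All hold, so the decomposition is valid with width 2 − 1 = 1.

Yes; width 1.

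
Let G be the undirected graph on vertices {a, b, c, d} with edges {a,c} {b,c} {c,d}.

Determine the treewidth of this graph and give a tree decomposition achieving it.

Treewidth 1.
Bags: B1 = {a, c}  B2 = {b, c}  B3 = {c, d}
Tree: B1–B2, B2–B3

Each bag holds 2 vertices, so the decomposition has width 1, which upper-bounds the treewidth. Any graph with an edge has treewidth ≥ 1, and G has the edge a–c. Combining the bounds, tw(G) = 1.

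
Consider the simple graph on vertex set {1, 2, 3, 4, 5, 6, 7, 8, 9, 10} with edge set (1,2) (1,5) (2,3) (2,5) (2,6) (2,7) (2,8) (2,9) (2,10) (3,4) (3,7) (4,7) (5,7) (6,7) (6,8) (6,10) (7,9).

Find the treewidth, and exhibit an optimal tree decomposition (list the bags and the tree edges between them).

Treewidth 2.
One such decomposition:
Bags: B1 = {2, 3, 7}  B2 = {2, 6, 7}  B3 = {2, 7, 9}  B4 = {3, 4, 7}  B5 = {2, 6, 8}  B6 = {2, 6, 10}  B7 = {2, 5, 7}  B8 = {1, 2, 5}
Tree: B1–B2, B1–B3, B1–B4, B2–B5, B5–B6, B2–B7, B7–B8

Each bag holds 3 vertices, so the decomposition has width 2, which upper-bounds the treewidth. For the lower bound, the 3 vertices {2, 6, 8} are pairwise adjacent, and any tree decomposition puts a clique entirely inside one bag — forcing width ≥ 2. Combining the bounds, tw(G) = 2.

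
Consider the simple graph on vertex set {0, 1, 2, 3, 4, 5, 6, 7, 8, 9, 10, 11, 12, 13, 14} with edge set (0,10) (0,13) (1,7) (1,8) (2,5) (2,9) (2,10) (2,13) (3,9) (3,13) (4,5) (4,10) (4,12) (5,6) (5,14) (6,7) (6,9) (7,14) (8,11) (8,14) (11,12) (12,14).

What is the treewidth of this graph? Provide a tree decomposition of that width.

Each bag holds 4 vertices, so the decomposition has width 3, which upper-bounds the treewidth. For the lower bound: the 4 vertex sets {0,3,13}, {10}, {2}, {4,5,6,9} are disjoint, each induces a connected subgraph, and every pair is joined by at least one edge of G. Contracting each set to a single vertex therefore yields K_{4} as a minor, and since treewidth is minor-monotone, tw(G) ≥ tw(K_{4}) = 3. The upper and lower bounds meet at 3, so that is the treewidth.

Treewidth 3.
One optimal decomposition is:
Bags: B1 = {0, 3, 10, 13}  B2 = {2, 3, 10, 13}  B3 = {2, 3, 9, 10}  B4 = {2, 4, 9, 10}  B5 = {2, 4, 5, 9}  B6 = {4, 5, 6, 9}  B7 = {4, 5, 6, 12}  B8 = {5, 6, 12, 14}  B9 = {6, 7, 12, 14}  B10 = {7, 11, 12, 14}  B11 = {7, 8, 11, 14}  B12 = {1, 7, 8, 11}
Tree: B1–B2, B2–B3, B3–B4, B4–B5, B5–B6, B6–B7, B7–B8, B8–B9, B9–B10, B10–B11, B11–B12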